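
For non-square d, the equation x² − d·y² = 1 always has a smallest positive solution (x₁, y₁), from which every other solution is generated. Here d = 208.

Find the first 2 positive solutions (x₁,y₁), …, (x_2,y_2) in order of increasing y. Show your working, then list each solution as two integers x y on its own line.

√208 → a₀=14, period (2,2,1,2,2,28); ℓ=6 even so k=5
k=0  a_k=14  p_k/q_k = 14/1
…
k=2  a_k=2  p_k/q_k = 72/5
…
k=4  a_k=2  p_k/q_k = 274/19
k=5  a_k=2  p_k/q_k = 649/45
fundamental: x₁=649, y₁=45  (since 421201 − 208·2025 = 1)
(x_2, y_2) = (649·649 + 208·45·45, 649·45 + 45·649) = (842401, 58410)

649 45
842401 58410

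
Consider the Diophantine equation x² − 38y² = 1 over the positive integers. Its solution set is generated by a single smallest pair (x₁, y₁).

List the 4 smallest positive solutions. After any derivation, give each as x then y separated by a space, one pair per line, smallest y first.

37 6
2737 444
202501 32850
14982337 2430456

√38 = [6; 6,12, …], period ℓ=2 (even) → k=1
step 0: (6, 1)  from 6·(1,0) + (0,1)
step 1: (37, 6)  from 6·(6,1) + (1,0)
fundamental: x₁=37, y₁=6  (since 1369 − 38·36 = 1)
n=2: (37,6)∘(37,6) = (37·37+38·6·6, 37·6+6·37) = (2737,444)
n=3: (2737,444)∘(37,6) = (37·2737+38·6·444, 37·444+6·2737) = (202501,32850)
n=4: (202501,32850)∘(37,6) = (37·202501+38·6·32850, 37·32850+6·202501) = (14982337,2430456)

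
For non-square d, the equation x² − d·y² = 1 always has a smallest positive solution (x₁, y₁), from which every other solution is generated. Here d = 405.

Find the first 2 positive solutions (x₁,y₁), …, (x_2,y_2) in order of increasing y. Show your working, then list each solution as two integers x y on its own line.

[20; 8,40] for √405; ℓ=2 ⇒ convergent index 1
a_0=20:  p_0=20·1+0=20,  q_0=20·0+1=1
a_1=8:  p_1=8·20+1=161,  q_1=8·1+0=8
(x₁, y₁) = (161, 8);  161² − 405·8² = 1 ✓
k=2:  x_2 = 161·161+405·8·8 = 51841,  y_2 = 161·8+8·161 = 2576

161 8
51841 2576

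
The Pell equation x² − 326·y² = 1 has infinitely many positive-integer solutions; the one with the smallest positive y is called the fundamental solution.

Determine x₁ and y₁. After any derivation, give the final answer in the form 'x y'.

325 18

√326 = [18; 18,36, …], period ℓ=2 (even) → k=1
step 0: (18, 1)  from 18·(1,0) + (0,1)
step 1: (325, 18)  from 18·(18,1) + (1,0)
(x₁, y₁) = (325, 18);  325² − 326·18² = 1 ✓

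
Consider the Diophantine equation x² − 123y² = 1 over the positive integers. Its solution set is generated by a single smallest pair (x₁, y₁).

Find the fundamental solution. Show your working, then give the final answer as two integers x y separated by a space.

d=123: √d = [11; 11,22] (ℓ=2, even), read p_1/q_1
i=0: a=11 ⇒ p=11, q=1
i=1: a=11 ⇒ p=122, q=11
→ (122, 11).  Check: 122²=14884, 123·11²=14883, difference 1.

122 11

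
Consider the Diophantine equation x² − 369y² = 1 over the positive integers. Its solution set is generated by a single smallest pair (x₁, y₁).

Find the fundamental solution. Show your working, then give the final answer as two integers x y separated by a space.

8396801 437120

√369 → a₀=19, period (4,1,3,2,7,4,7,2,3,1,4,38); ℓ=12 even so k=11
k=0  a_k=19  p_k/q_k = 19/1
…
k=5  a_k=7  p_k/q_k = 6147/320
k=6  a_k=4  p_k/q_k = 25414/1323
k=7  a_k=7  p_k/q_k = 184045/9581
…
k=10  a_k=1  p_k/q_k = 1758061/91521
k=11  a_k=4  p_k/q_k = 8396801/437120
fundamental: x₁=8396801, y₁=437120  (since 70506267033601 − 369·191073894400 = 1)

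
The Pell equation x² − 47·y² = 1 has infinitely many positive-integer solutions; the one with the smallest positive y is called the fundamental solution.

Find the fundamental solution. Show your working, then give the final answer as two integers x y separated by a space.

48 7

√47 = [6; 1,5,1,12, …], period ℓ=4 (even) → k=3
k=0  a_k=6  p_k/q_k = 6/1
…
k=2  a_k=5  p_k/q_k = 41/6
k=3  a_k=1  p_k/q_k = 48/7
fundamental: x₁=48, y₁=7  (since 2304 − 47·49 = 1)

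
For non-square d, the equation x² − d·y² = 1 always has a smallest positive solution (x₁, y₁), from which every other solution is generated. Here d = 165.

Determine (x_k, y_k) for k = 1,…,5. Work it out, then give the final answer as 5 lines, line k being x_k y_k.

1079 84
2328481 181272
5024860919 391184892
10843647534721 844176815664
23400586355066999 1821733177018020

√165 = [12; 1,5,2,5,1,24, …], period ℓ=6 (even) → k=5
step 0: (12, 1)  from 12·(1,0) + (0,1)
step 1: (13, 1)  from 1·(12,1) + (1,0)
…
step 3: (167, 13)  from 2·(77,6) + (13,1)
step 4: (912, 71)  from 5·(167,13) + (77,6)
step 5: (1079, 84)  from 1·(912,71) + (167,13)
fundamental: x₁=1079, y₁=84  (since 1164241 − 165·7056 = 1)
(1079+84√165)^2 = 2328481 + 181272√165
(1079+84√165)^3 = 5024860919 + 391184892√165
(1079+84√165)^4 = 10843647534721 + 844176815664√165
(1079+84√165)^5 = 23400586355066999 + 1821733177018020√165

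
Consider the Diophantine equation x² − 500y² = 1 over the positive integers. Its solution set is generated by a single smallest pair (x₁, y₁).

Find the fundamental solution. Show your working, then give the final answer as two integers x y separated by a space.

930249 41602

d=500: √d = [22; 2,1,3,2,1,…,1,2,44] (ℓ=14, even), read p_13/q_13
i=0: a=22 ⇒ p=22, q=1
…
i=2: a=1 ⇒ p=67, q=3
…
i=4: a=2 ⇒ p=559, q=25
…
i=6: a=1 ⇒ p=1364, q=61
i=7: a=10 ⇒ p=14445, q=646
i=8: a=1 ⇒ p=15809, q=707
…
i=10: a=2 ⇒ p=76317, q=3413
…
i=12: a=1 ⇒ p=335522, q=15005
i=13: a=2 ⇒ p=930249, q=41602
fundamental: x₁=930249, y₁=41602  (since 865363202001 − 500·1730726404 = 1)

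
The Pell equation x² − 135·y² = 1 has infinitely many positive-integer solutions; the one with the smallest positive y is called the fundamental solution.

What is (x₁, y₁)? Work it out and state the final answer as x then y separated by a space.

[11; 1,1,1,1,1,1,1,22] for √135; ℓ=8 ⇒ convergent index 7
k=0  a_k=11  p_k/q_k = 11/1
k=1  a_k=1  p_k/q_k = 12/1
…
k=3  a_k=1  p_k/q_k = 35/3
k=4  a_k=1  p_k/q_k = 58/5
k=5  a_k=1  p_k/q_k = 93/8
k=6  a_k=1  p_k/q_k = 151/13
k=7  a_k=1  p_k/q_k = 244/21
→ (244, 21).  Check: 244²=59536, 135·21²=59535, difference 1.

244 21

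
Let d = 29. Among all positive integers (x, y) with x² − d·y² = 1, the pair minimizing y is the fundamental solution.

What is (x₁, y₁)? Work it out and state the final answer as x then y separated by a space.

√29 = [5; 2,1,1,2,10, …], period ℓ=5 (odd) → k=9
i=0: a=5 ⇒ p=5, q=1
…
i=2: a=1 ⇒ p=16, q=3
i=3: a=1 ⇒ p=27, q=5
i=4: a=2 ⇒ p=70, q=13
i=5: a=10 ⇒ p=727, q=135
…
i=8: a=1 ⇒ p=3775, q=701
i=9: a=2 ⇒ p=9801, q=1820
fundamental: x₁=9801, y₁=1820  (since 96059601 − 29·3312400 = 1)

9801 1820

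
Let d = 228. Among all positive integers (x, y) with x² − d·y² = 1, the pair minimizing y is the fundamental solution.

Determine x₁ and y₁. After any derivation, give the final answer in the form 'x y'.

d=228: √d = [15; 10,30] (ℓ=2, even), read p_1/q_1
k=0  a_k=15  p_k/q_k = 15/1
k=1  a_k=10  p_k/q_k = 151/10
fundamental: x₁=151, y₁=10  (since 22801 − 228·100 = 1)

151 10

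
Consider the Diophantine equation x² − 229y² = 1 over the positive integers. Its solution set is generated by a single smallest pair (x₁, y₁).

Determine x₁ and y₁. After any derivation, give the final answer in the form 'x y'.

√229 → a₀=15, period (7,1,1,7,30); ℓ=5 odd so k=9
step 0: (15, 1)  from 15·(1,0) + (0,1)
…
step 2: (121, 8)  from 1·(106,7) + (15,1)
step 3: (227, 15)  from 1·(121,8) + (106,7)
…
step 5: (51527, 3405)  from 30·(1710,113) + (227,15)
step 6: (362399, 23948)  from 7·(51527,3405) + (1710,113)
…
step 8: (776325, 51301)  from 1·(413926,27353) + (362399,23948)
step 9: (5848201, 386460)  from 7·(776325,51301) + (413926,27353)
fundamental: x₁=5848201, y₁=386460  (since 34201454936401 − 229·149351331600 = 1)

5848201 386460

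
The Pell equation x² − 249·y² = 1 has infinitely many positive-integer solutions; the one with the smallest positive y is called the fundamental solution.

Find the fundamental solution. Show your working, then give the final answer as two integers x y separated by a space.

8553815 542076

[15; 1,3,1,1,5,…,3,1,30] for √249; ℓ=16 ⇒ convergent index 15
a_0=15:  p_0=15·1+0=15,  q_0=15·0+1=1
…
a_2=3:  p_2=3·16+15=63,  q_2=3·1+1=4
…
a_4=1:  p_4=1·79+63=142,  q_4=1·5+4=9
a_5=5:  p_5=5·142+79=789,  q_5=5·9+5=50
…
a_9=3:  p_9=3·36751+3582=113835,  q_9=3·2329+227=7214
a_10=1:  p_10=1·113835+36751=150586,  q_10=1·7214+2329=9543
a_11=5:  p_11=5·150586+113835=866765,  q_11=5·9543+7214=54929
…
a_14=3:  p_14=3·1884116+1017351=6669699,  q_14=3·119401+64472=422675
a_15=1:  p_15=1·6669699+1884116=8553815,  q_15=1·422675+119401=542076
(x₁, y₁) = (8553815, 542076);  8553815² − 249·542076² = 1 ✓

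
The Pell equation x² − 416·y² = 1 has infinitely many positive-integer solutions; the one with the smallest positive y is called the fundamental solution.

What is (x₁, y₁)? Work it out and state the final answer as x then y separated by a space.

√416 → a₀=20, period (2,1,1,9,1,1,2,40); ℓ=8 even so k=7
step 0: (20, 1)  from 20·(1,0) + (0,1)
…
step 2: (61, 3)  from 1·(41,2) + (20,1)
step 3: (102, 5)  from 1·(61,3) + (41,2)
step 4: (979, 48)  from 9·(102,5) + (61,3)
step 5: (1081, 53)  from 1·(979,48) + (102,5)
step 6: (2060, 101)  from 1·(1081,53) + (979,48)
step 7: (5201, 255)  from 2·(2060,101) + (1081,53)
fundamental: x₁=5201, y₁=255  (since 27050401 − 416·65025 = 1)

5201 255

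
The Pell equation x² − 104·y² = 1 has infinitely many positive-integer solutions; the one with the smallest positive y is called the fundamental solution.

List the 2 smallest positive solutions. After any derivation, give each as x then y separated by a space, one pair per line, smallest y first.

51 5
5201 510

[10; 5,20] for √104; ℓ=2 ⇒ convergent index 1
a_0=10:  p_0=10·1+0=10,  q_0=10·0+1=1
a_1=5:  p_1=5·10+1=51,  q_1=5·1+0=5
(x₁, y₁) = (51, 5);  51² − 104·5² = 1 ✓
(51+5√104)^2 = 5201 + 510√104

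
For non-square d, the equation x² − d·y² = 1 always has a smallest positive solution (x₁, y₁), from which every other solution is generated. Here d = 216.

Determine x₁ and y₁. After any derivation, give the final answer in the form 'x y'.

√216 = [14; 1,2,3,2,1,28, …], period ℓ=6 (even) → k=5
step 0: (14, 1)  from 14·(1,0) + (0,1)
step 1: (15, 1)  from 1·(14,1) + (1,0)
…
step 3: (147, 10)  from 3·(44,3) + (15,1)
step 4: (338, 23)  from 2·(147,10) + (44,3)
step 5: (485, 33)  from 1·(338,23) + (147,10)
→ (485, 33).  Check: 485²=235225, 216·33²=235224, difference 1.

485 33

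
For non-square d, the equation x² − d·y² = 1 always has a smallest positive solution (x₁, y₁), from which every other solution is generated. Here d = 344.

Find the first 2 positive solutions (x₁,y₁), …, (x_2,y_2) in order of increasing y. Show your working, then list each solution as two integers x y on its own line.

10405 561
216528049 11674410

√344 → a₀=18, period (1,1,4,1,3,1,4,1,1,36); ℓ=10 even so k=9
i=0: a=18 ⇒ p=18, q=1
i=1: a=1 ⇒ p=19, q=1
i=2: a=1 ⇒ p=37, q=2
…
i=7: a=4 ⇒ p=4711, q=254
i=8: a=1 ⇒ p=5694, q=307
i=9: a=1 ⇒ p=10405, q=561
(x₁, y₁) = (10405, 561);  10405² − 344·561² = 1 ✓
n=2: (10405,561)∘(10405,561) = (10405·10405+344·561·561, 10405·561+561·10405) = (216528049,11674410)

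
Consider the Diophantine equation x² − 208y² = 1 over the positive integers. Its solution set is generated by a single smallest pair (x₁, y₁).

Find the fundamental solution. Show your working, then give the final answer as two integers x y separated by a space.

649 45

d=208: √d = [14; 2,2,1,2,2,28] (ℓ=6, even), read p_5/q_5
i=0: a=14 ⇒ p=14, q=1
i=1: a=2 ⇒ p=29, q=2
i=2: a=2 ⇒ p=72, q=5
…
i=4: a=2 ⇒ p=274, q=19
i=5: a=2 ⇒ p=649, q=45
→ (649, 45).  Check: 649²=421201, 208·45²=421200, difference 1.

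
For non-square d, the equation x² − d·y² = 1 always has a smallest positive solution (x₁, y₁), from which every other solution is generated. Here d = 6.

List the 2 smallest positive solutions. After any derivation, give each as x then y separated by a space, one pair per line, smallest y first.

√6 = [2; 2,4, …], period ℓ=2 (even) → k=1
step 0: (2, 1)  from 2·(1,0) + (0,1)
step 1: (5, 2)  from 2·(2,1) + (1,0)
(x₁, y₁) = (5, 2);  5² − 6·2² = 1 ✓
n=2: (5,2)∘(5,2) = (5·5+6·2·2, 5·2+2·5) = (49,20)

5 2
49 20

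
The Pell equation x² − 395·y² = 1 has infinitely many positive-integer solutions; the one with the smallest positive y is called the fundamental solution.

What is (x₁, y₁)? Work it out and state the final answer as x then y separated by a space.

√395 → a₀=19, period (1,6,1,38); ℓ=4 even so k=3
k=0  a_k=19  p_k/q_k = 19/1
…
k=2  a_k=6  p_k/q_k = 139/7
k=3  a_k=1  p_k/q_k = 159/8
(x₁, y₁) = (159, 8);  159² − 395·8² = 1 ✓

159 8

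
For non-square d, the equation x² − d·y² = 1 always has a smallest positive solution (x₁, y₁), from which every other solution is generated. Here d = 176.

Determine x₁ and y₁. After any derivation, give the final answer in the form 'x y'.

√176 = [13; 3,1,3,26, …], period ℓ=4 (even) → k=3
a_0=13:  p_0=13·1+0=13,  q_0=13·0+1=1
…
a_2=1:  p_2=1·40+13=53,  q_2=1·3+1=4
a_3=3:  p_3=3·53+40=199,  q_3=3·4+3=15
fundamental: x₁=199, y₁=15  (since 39601 − 176·225 = 1)

199 15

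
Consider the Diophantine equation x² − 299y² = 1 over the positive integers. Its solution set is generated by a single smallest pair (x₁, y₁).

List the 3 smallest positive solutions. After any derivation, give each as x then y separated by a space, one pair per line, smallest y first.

415 24
344449 19920
285892255 16533576

[17; 3,2,3,34] for √299; ℓ=4 ⇒ convergent index 3
step 0: (17, 1)  from 17·(1,0) + (0,1)
step 1: (52, 3)  from 3·(17,1) + (1,0)
step 2: (121, 7)  from 2·(52,3) + (17,1)
step 3: (415, 24)  from 3·(121,7) + (52,3)
fundamental: x₁=415, y₁=24  (since 172225 − 299·576 = 1)
(415+24√299)^2 = 344449 + 19920√299
(415+24√299)^3 = 285892255 + 16533576√299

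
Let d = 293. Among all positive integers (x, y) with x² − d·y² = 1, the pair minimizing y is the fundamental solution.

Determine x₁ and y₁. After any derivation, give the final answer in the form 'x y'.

√293 → a₀=17, period (8,1,1,8,34); ℓ=5 odd so k=9
step 0: (17, 1)  from 17·(1,0) + (0,1)
step 1: (137, 8)  from 8·(17,1) + (1,0)
step 2: (154, 9)  from 1·(137,8) + (17,1)
step 3: (291, 17)  from 1·(154,9) + (137,8)
step 4: (2482, 145)  from 8·(291,17) + (154,9)
…
step 7: (764593, 44668)  from 1·(679914,39721) + (84679,4947)
step 8: (1444507, 84389)  from 1·(764593,44668) + (679914,39721)
step 9: (12320649, 719780)  from 8·(1444507,84389) + (764593,44668)
(x₁, y₁) = (12320649, 719780);  12320649² − 293·719780² = 1 ✓

12320649 719780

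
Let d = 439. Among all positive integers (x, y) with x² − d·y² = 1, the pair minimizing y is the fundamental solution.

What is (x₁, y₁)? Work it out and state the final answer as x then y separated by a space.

440 21

[20; 1,19,1,40] for √439; ℓ=4 ⇒ convergent index 3
a_0=20:  p_0=20·1+0=20,  q_0=20·0+1=1
…
a_2=19:  p_2=19·21+20=419,  q_2=19·1+1=20
a_3=1:  p_3=1·419+21=440,  q_3=1·20+1=21
→ (440, 21).  Check: 440²=193600, 439·21²=193599, difference 1.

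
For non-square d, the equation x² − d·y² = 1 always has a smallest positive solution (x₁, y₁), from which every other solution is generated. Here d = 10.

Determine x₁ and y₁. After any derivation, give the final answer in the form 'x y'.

19 6

√10 → a₀=3, period (6); ℓ=1 odd so k=1
i=0: a=3 ⇒ p=3, q=1
i=1: a=6 ⇒ p=19, q=6
(x₁, y₁) = (19, 6);  19² − 10·6² = 1 ✓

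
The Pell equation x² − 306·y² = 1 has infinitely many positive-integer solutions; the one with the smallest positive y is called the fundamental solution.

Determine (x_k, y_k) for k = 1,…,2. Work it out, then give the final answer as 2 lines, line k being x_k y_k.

35 2
2449 140

d=306: √d = [17; 2,34] (ℓ=2, even), read p_1/q_1
a_0=17:  p_0=17·1+0=17,  q_0=17·0+1=1
a_1=2:  p_1=2·17+1=35,  q_1=2·1+0=2
→ (35, 2).  Check: 35²=1225, 306·2²=1224, difference 1.
n=2: (35,2)∘(35,2) = (35·35+306·2·2, 35·2+2·35) = (2449,140)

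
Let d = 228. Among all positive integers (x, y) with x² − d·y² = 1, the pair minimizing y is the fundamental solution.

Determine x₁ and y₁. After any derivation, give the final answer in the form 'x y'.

151 10

[15; 10,30] for √228; ℓ=2 ⇒ convergent index 1
step 0: (15, 1)  from 15·(1,0) + (0,1)
step 1: (151, 10)  from 10·(15,1) + (1,0)
fundamental: x₁=151, y₁=10  (since 22801 − 228·100 = 1)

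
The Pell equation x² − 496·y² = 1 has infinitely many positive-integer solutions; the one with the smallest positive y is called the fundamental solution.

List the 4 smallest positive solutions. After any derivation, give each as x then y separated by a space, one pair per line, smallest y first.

4620799 207480
42703566796801 1917446753040
394649197502177907199 17720272078000750440
3647189234337689639247667201 163763630995505661818050080

d=496: √d = [22; 3,1,2,4,1,…,1,3,44] (ℓ=16, even), read p_15/q_15
a_0=22:  p_0=22·1+0=22,  q_0=22·0+1=1
…
a_2=1:  p_2=1·67+22=89,  q_2=1·3+1=4
a_3=2:  p_3=2·89+67=245,  q_3=2·4+3=11
a_4=4:  p_4=4·245+89=1069,  q_4=4·11+4=48
…
a_6=1:  p_6=1·1314+1069=2383,  q_6=1·59+48=107
a_7=2:  p_7=2·2383+1314=6080,  q_7=2·107+59=273
a_8=2:  p_8=2·6080+2383=14543,  q_8=2·273+107=653
…
a_10=1:  p_10=1·35166+14543=49709,  q_10=1·1579+653=2232
…
a_12=4:  p_12=4·84875+49709=389209,  q_12=4·3811+2232=17476
…
a_14=1:  p_14=1·863293+389209=1252502,  q_14=1·38763+17476=56239
a_15=3:  p_15=3·1252502+863293=4620799,  q_15=3·56239+38763=207480
→ (4620799, 207480).  Check: 4620799²=21351783398401, 496·207480²=21351783398400, difference 1.
(x_2, y_2) = (4620799·4620799 + 496·207480·207480, 4620799·207480 + 207480·4620799) = (42703566796801, 1917446753040)
(x_3, y_3) = (4620799·42703566796801 + 496·207480·1917446753040, 4620799·1917446753040 + 207480·42703566796801) = (394649197502177907199, 17720272078000750440)
(x_4, y_4) = (4620799·394649197502177907199 + 496·207480·17720272078000750440, 4620799·17720272078000750440 + 207480·394649197502177907199) = (3647189234337689639247667201, 163763630995505661818050080)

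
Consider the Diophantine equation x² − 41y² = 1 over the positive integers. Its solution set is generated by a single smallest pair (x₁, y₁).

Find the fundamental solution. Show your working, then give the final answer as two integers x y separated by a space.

√41 → a₀=6, period (2,2,12); ℓ=3 odd so k=5
k=0  a_k=6  p_k/q_k = 6/1
k=1  a_k=2  p_k/q_k = 13/2
k=2  a_k=2  p_k/q_k = 32/5
k=3  a_k=12  p_k/q_k = 397/62
k=4  a_k=2  p_k/q_k = 826/129
k=5  a_k=2  p_k/q_k = 2049/320
(x₁, y₁) = (2049, 320);  2049² − 41·320² = 1 ✓

2049 320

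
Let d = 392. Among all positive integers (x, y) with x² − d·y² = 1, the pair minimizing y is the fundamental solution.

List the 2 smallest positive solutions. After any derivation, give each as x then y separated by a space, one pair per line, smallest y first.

d=392: √d = [19; 1,3,1,38] (ℓ=4, even), read p_3/q_3
k=0  a_k=19  p_k/q_k = 19/1
k=1  a_k=1  p_k/q_k = 20/1
k=2  a_k=3  p_k/q_k = 79/4
k=3  a_k=1  p_k/q_k = 99/5
(x₁, y₁) = (99, 5);  99² − 392·5² = 1 ✓
n=2: (99,5)∘(99,5) = (99·99+392·5·5, 99·5+5·99) = (19601,990)

99 5
19601 990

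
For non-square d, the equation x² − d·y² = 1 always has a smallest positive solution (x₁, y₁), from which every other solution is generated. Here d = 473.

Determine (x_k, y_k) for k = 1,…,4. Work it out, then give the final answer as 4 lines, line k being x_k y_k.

87 4
15137 696
2633751 121100
458257537 21070704

√473 → a₀=21, period (1,2,1,42); ℓ=4 even so k=3
k=0  a_k=21  p_k/q_k = 21/1
k=1  a_k=1  p_k/q_k = 22/1
k=2  a_k=2  p_k/q_k = 65/3
k=3  a_k=1  p_k/q_k = 87/4
(x₁, y₁) = (87, 4);  87² − 473·4² = 1 ✓
(x_2, y_2) = (87·87 + 473·4·4, 87·4 + 4·87) = (15137, 696)
(x_3, y_3) = (87·15137 + 473·4·696, 87·696 + 4·15137) = (2633751, 121100)
(x_4, y_4) = (87·2633751 + 473·4·121100, 87·121100 + 4·2633751) = (458257537, 21070704)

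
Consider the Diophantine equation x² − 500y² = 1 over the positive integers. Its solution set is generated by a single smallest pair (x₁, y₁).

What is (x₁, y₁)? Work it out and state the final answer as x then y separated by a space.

930249 41602

[22; 2,1,3,2,1,…,1,2,44] for √500; ℓ=14 ⇒ convergent index 13
k=0  a_k=22  p_k/q_k = 22/1
…
k=3  a_k=3  p_k/q_k = 246/11
k=4  a_k=2  p_k/q_k = 559/25
…
k=7  a_k=10  p_k/q_k = 14445/646
…
k=9  a_k=1  p_k/q_k = 30254/1353
…
k=11  a_k=3  p_k/q_k = 259205/11592
k=12  a_k=1  p_k/q_k = 335522/15005
k=13  a_k=2  p_k/q_k = 930249/41602
fundamental: x₁=930249, y₁=41602  (since 865363202001 − 500·1730726404 = 1)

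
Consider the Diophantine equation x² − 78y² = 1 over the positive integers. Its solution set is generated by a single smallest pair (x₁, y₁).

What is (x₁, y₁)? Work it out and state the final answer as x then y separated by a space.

53 6

[8; 1,4,1,16] for √78; ℓ=4 ⇒ convergent index 3
step 0: (8, 1)  from 8·(1,0) + (0,1)
step 1: (9, 1)  from 1·(8,1) + (1,0)
step 2: (44, 5)  from 4·(9,1) + (8,1)
step 3: (53, 6)  from 1·(44,5) + (9,1)
→ (53, 6).  Check: 53²=2809, 78·6²=2808, difference 1.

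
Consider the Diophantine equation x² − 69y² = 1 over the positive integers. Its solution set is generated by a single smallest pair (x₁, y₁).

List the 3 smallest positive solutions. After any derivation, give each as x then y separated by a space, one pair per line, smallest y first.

7775 936
120901249 14554800
1880014414175 226327139064

d=69: √d = [8; 3,3,1,4,1,3,3,16] (ℓ=8, even), read p_7/q_7
step 0: (8, 1)  from 8·(1,0) + (0,1)
step 1: (25, 3)  from 3·(8,1) + (1,0)
step 2: (83, 10)  from 3·(25,3) + (8,1)
step 3: (108, 13)  from 1·(83,10) + (25,3)
step 4: (515, 62)  from 4·(108,13) + (83,10)
step 5: (623, 75)  from 1·(515,62) + (108,13)
step 6: (2384, 287)  from 3·(623,75) + (515,62)
step 7: (7775, 936)  from 3·(2384,287) + (623,75)
(x₁, y₁) = (7775, 936);  7775² − 69·936² = 1 ✓
k=2:  x_2 = 7775·7775+69·936·936 = 120901249,  y_2 = 7775·936+936·7775 = 14554800
k=3:  x_3 = 7775·120901249+69·936·14554800 = 1880014414175,  y_3 = 7775·14554800+936·120901249 = 226327139064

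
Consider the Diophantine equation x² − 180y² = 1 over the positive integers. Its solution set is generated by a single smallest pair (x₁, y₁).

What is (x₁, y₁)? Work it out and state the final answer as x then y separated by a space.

161 12

d=180: √d = [13; 2,2,2,26] (ℓ=4, even), read p_3/q_3
a_0=13:  p_0=13·1+0=13,  q_0=13·0+1=1
…
a_2=2:  p_2=2·27+13=67,  q_2=2·2+1=5
a_3=2:  p_3=2·67+27=161,  q_3=2·5+2=12
(x₁, y₁) = (161, 12);  161² − 180·12² = 1 ✓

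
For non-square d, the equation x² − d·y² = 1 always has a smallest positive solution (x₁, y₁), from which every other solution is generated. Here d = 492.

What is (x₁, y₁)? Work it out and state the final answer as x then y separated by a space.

d=492: √d = [22; 5,1,1,10,1,1,5,44] (ℓ=8, even), read p_7/q_7
step 0: (22, 1)  from 22·(1,0) + (0,1)
step 1: (111, 5)  from 5·(22,1) + (1,0)
…
step 3: (244, 11)  from 1·(133,6) + (111,5)
…
step 6: (5390, 243)  from 1·(2817,127) + (2573,116)
step 7: (29767, 1342)  from 5·(5390,243) + (2817,127)
(x₁, y₁) = (29767, 1342);  29767² − 492·1342² = 1 ✓

29767 1342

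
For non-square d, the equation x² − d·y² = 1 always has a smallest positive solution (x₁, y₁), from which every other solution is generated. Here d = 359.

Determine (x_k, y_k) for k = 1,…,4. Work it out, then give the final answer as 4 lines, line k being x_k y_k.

360 19
259199 13680
186622920 9849581
134368243201 7091684640

√359 → a₀=18, period (1,17,1,36); ℓ=4 even so k=3
k=0  a_k=18  p_k/q_k = 18/1
k=1  a_k=1  p_k/q_k = 19/1
k=2  a_k=17  p_k/q_k = 341/18
k=3  a_k=1  p_k/q_k = 360/19
→ (360, 19).  Check: 360²=129600, 359·19²=129599, difference 1.
k=2:  x_2 = 360·360+359·19·19 = 259199,  y_2 = 360·19+19·360 = 13680
k=3:  x_3 = 360·259199+359·19·13680 = 186622920,  y_3 = 360·13680+19·259199 = 9849581
k=4:  x_4 = 360·186622920+359·19·9849581 = 134368243201,  y_4 = 360·9849581+19·186622920 = 7091684640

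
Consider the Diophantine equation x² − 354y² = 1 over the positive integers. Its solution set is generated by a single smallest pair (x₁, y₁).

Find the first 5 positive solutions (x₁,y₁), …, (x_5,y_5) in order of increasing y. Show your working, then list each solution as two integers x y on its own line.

258065 13716
133195088449 7079239080
68745981000924305 3653807666346684
35481863173873866451201 1885839750824434773840
18313254039862772710457447825 973338470589361712155692516

√354 → a₀=18, period (1,4,2,2,18,2,2,4,1,36); ℓ=10 even so k=9
a_0=18:  p_0=18·1+0=18,  q_0=18·0+1=1
…
a_3=2:  p_3=2·94+19=207,  q_3=2·5+1=11
…
a_6=2:  p_6=2·9351+508=19210,  q_6=2·497+27=1021
a_7=2:  p_7=2·19210+9351=47771,  q_7=2·1021+497=2539
a_8=4:  p_8=4·47771+19210=210294,  q_8=4·2539+1021=11177
a_9=1:  p_9=1·210294+47771=258065,  q_9=1·11177+2539=13716
→ (258065, 13716).  Check: 258065²=66597544225, 354·13716²=66597544224, difference 1.
n=2: (258065,13716)∘(258065,13716) = (258065·258065+354·13716·13716, 258065·13716+13716·258065) = (133195088449,7079239080)
n=3: (133195088449,7079239080)∘(258065,13716) = (258065·133195088449+354·13716·7079239080, 258065·7079239080+13716·133195088449) = (68745981000924305,3653807666346684)
n=4: (68745981000924305,3653807666346684)∘(258065,13716) = (258065·68745981000924305+354·13716·3653807666346684, 258065·3653807666346684+13716·68745981000924305) = (35481863173873866451201,1885839750824434773840)
n=5: (35481863173873866451201,1885839750824434773840)∘(258065,13716) = (258065·35481863173873866451201+354·13716·1885839750824434773840, 258065·1885839750824434773840+13716·35481863173873866451201) = (18313254039862772710457447825,973338470589361712155692516)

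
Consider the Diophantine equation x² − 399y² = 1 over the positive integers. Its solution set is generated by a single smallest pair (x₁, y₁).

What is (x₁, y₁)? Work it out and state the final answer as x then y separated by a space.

20 1

√399 → a₀=19, period (1,38); ℓ=2 even so k=1
a_0=19:  p_0=19·1+0=19,  q_0=19·0+1=1
a_1=1:  p_1=1·19+1=20,  q_1=1·1+0=1
→ (20, 1).  Check: 20²=400, 399·1²=399, difference 1.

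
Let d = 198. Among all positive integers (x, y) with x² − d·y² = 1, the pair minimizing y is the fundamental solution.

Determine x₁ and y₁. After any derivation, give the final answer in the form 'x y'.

[14; 14,28] for √198; ℓ=2 ⇒ convergent index 1
k=0  a_k=14  p_k/q_k = 14/1
k=1  a_k=14  p_k/q_k = 197/14
(x₁, y₁) = (197, 14);  197² − 198·14² = 1 ✓

197 14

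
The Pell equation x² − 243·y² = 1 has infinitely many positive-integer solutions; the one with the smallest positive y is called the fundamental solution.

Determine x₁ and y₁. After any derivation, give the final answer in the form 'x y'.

d=243: √d = [15; 1,1,2,3,15,3,2,1,1,30] (ℓ=10, even), read p_9/q_9
a_0=15:  p_0=15·1+0=15,  q_0=15·0+1=1
a_1=1:  p_1=1·15+1=16,  q_1=1·1+0=1
…
a_3=2:  p_3=2·31+16=78,  q_3=2·2+1=5
a_4=3:  p_4=3·78+31=265,  q_4=3·5+2=17
a_5=15:  p_5=15·265+78=4053,  q_5=15·17+5=260
a_6=3:  p_6=3·4053+265=12424,  q_6=3·260+17=797
…
a_8=1:  p_8=1·28901+12424=41325,  q_8=1·1854+797=2651
a_9=1:  p_9=1·41325+28901=70226,  q_9=1·2651+1854=4505
(x₁, y₁) = (70226, 4505);  70226² − 243·4505² = 1 ✓

70226 4505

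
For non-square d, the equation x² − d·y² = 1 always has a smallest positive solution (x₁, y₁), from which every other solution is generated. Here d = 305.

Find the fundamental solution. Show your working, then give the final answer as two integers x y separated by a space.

√305 → a₀=17, period (2,6,2,34); ℓ=4 even so k=3
step 0: (17, 1)  from 17·(1,0) + (0,1)
…
step 2: (227, 13)  from 6·(35,2) + (17,1)
step 3: (489, 28)  from 2·(227,13) + (35,2)
(x₁, y₁) = (489, 28);  489² − 305·28² = 1 ✓

489 28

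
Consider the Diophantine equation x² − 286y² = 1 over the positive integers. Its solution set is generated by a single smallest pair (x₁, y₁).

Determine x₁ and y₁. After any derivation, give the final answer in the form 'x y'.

d=286: √d = [16; 1,10,3,3,2,3,3,10,1,32] (ℓ=10, even), read p_9/q_9
k=0  a_k=16  p_k/q_k = 16/1
…
k=3  a_k=3  p_k/q_k = 575/34
k=4  a_k=3  p_k/q_k = 1911/113
k=5  a_k=2  p_k/q_k = 4397/260
k=6  a_k=3  p_k/q_k = 15102/893
k=7  a_k=3  p_k/q_k = 49703/2939
k=8  a_k=10  p_k/q_k = 512132/30283
k=9  a_k=1  p_k/q_k = 561835/33222
(x₁, y₁) = (561835, 33222);  561835² − 286·33222² = 1 ✓

561835 33222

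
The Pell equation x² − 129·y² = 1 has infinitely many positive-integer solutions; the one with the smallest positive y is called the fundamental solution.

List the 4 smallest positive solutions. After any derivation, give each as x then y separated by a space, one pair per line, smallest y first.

16855 1484
568182049 50025640
19153416854935 1686364322916
645661681611676801 56847341275472720

[11; 2,1,3,1,6,1,3,1,2,22] for √129; ℓ=10 ⇒ convergent index 9
a_0=11:  p_0=11·1+0=11,  q_0=11·0+1=1
a_1=2:  p_1=2·11+1=23,  q_1=2·1+0=2
…
a_8=1:  p_8=1·4793+1238=6031,  q_8=1·422+109=531
a_9=2:  p_9=2·6031+4793=16855,  q_9=2·531+422=1484
→ (16855, 1484).  Check: 16855²=284091025, 129·1484²=284091024, difference 1.
k=2:  x_2 = 16855·16855+129·1484·1484 = 568182049,  y_2 = 16855·1484+1484·16855 = 50025640
k=3:  x_3 = 16855·568182049+129·1484·50025640 = 19153416854935,  y_3 = 16855·50025640+1484·568182049 = 1686364322916
k=4:  x_4 = 16855·19153416854935+129·1484·1686364322916 = 645661681611676801,  y_4 = 16855·1686364322916+1484·19153416854935 = 56847341275472720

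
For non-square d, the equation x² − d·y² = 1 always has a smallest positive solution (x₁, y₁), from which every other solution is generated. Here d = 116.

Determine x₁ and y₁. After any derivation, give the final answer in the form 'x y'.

[10; 1,3,2,1,4,1,2,3,1,20] for √116; ℓ=10 ⇒ convergent index 9
a_0=10:  p_0=10·1+0=10,  q_0=10·0+1=1
…
a_8=3:  p_8=3·2251+797=7550,  q_8=3·209+74=701
a_9=1:  p_9=1·7550+2251=9801,  q_9=1·701+209=910
→ (9801, 910).  Check: 9801²=96059601, 116·910²=96059600, difference 1.

9801 910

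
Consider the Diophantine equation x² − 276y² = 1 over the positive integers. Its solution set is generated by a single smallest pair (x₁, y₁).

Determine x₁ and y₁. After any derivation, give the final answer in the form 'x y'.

7775 468

[16; 1,1,1,1,2,2,2,1,1,1,1,32] for √276; ℓ=12 ⇒ convergent index 11
a_0=16:  p_0=16·1+0=16,  q_0=16·0+1=1
…
a_2=1:  p_2=1·17+16=33,  q_2=1·1+1=2
a_3=1:  p_3=1·33+17=50,  q_3=1·2+1=3
a_4=1:  p_4=1·50+33=83,  q_4=1·3+2=5
…
a_6=2:  p_6=2·216+83=515,  q_6=2·13+5=31
…
a_8=1:  p_8=1·1246+515=1761,  q_8=1·75+31=106
…
a_10=1:  p_10=1·3007+1761=4768,  q_10=1·181+106=287
a_11=1:  p_11=1·4768+3007=7775,  q_11=1·287+181=468
(x₁, y₁) = (7775, 468);  7775² − 276·468² = 1 ✓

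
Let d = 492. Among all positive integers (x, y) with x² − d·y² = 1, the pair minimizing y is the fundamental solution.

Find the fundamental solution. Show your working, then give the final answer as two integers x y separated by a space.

d=492: √d = [22; 5,1,1,10,1,1,5,44] (ℓ=8, even), read p_7/q_7
k=0  a_k=22  p_k/q_k = 22/1
k=1  a_k=5  p_k/q_k = 111/5
…
k=3  a_k=1  p_k/q_k = 244/11
…
k=6  a_k=1  p_k/q_k = 5390/243
k=7  a_k=5  p_k/q_k = 29767/1342
(x₁, y₁) = (29767, 1342);  29767² − 492·1342² = 1 ✓

29767 1342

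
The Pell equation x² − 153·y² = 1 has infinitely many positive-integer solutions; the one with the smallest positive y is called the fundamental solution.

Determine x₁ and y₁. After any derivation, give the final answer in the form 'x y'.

d=153: √d = [12; 2,1,2,2,2,1,2,24] (ℓ=8, even), read p_7/q_7
k=0  a_k=12  p_k/q_k = 12/1
k=1  a_k=2  p_k/q_k = 25/2
k=2  a_k=1  p_k/q_k = 37/3
k=3  a_k=2  p_k/q_k = 99/8
k=4  a_k=2  p_k/q_k = 235/19
…
k=6  a_k=1  p_k/q_k = 804/65
k=7  a_k=2  p_k/q_k = 2177/176
(x₁, y₁) = (2177, 176);  2177² − 153·176² = 1 ✓

2177 176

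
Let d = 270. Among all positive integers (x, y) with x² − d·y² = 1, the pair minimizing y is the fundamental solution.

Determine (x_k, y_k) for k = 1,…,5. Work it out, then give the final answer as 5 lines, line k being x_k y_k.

5291 322
55989361 3407404
592479412811 36057148806
6269617090376641 381556745257688
66345087457886202251 4037633442259705610

d=270: √d = [16; 2,3,6,3,2,32] (ℓ=6, even), read p_5/q_5
step 0: (16, 1)  from 16·(1,0) + (0,1)
step 1: (33, 2)  from 2·(16,1) + (1,0)
step 2: (115, 7)  from 3·(33,2) + (16,1)
step 3: (723, 44)  from 6·(115,7) + (33,2)
step 4: (2284, 139)  from 3·(723,44) + (115,7)
step 5: (5291, 322)  from 2·(2284,139) + (723,44)
fundamental: x₁=5291, y₁=322  (since 27994681 − 270·103684 = 1)
n=2: (5291,322)∘(5291,322) = (5291·5291+270·322·322, 5291·322+322·5291) = (55989361,3407404)
n=3: (55989361,3407404)∘(5291,322) = (5291·55989361+270·322·3407404, 5291·3407404+322·55989361) = (592479412811,36057148806)
n=4: (592479412811,36057148806)∘(5291,322) = (5291·592479412811+270·322·36057148806, 5291·36057148806+322·592479412811) = (6269617090376641,381556745257688)
n=5: (6269617090376641,381556745257688)∘(5291,322) = (5291·6269617090376641+270·322·381556745257688, 5291·381556745257688+322·6269617090376641) = (66345087457886202251,4037633442259705610)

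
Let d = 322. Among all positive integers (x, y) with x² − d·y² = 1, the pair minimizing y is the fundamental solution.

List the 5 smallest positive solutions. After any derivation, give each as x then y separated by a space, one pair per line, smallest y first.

[17; 1,16,1,34] for √322; ℓ=4 ⇒ convergent index 3
k=0  a_k=17  p_k/q_k = 17/1
…
k=2  a_k=16  p_k/q_k = 305/17
k=3  a_k=1  p_k/q_k = 323/18
fundamental: x₁=323, y₁=18  (since 104329 − 322·324 = 1)
k=2:  x_2 = 323·323+322·18·18 = 208657,  y_2 = 323·18+18·323 = 11628
k=3:  x_3 = 323·208657+322·18·11628 = 134792099,  y_3 = 323·11628+18·208657 = 7511670
k=4:  x_4 = 323·134792099+322·18·7511670 = 87075487297,  y_4 = 323·7511670+18·134792099 = 4852527192
k=5:  x_5 = 323·87075487297+322·18·4852527192 = 56250630001763,  y_5 = 323·4852527192+18·87075487297 = 3134725054362

323 18
208657 11628
134792099 7511670
87075487297 4852527192
56250630001763 3134725054362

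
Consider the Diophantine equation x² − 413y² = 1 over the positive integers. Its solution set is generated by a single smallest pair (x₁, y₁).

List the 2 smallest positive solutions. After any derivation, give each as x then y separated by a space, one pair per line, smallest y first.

d=413: √d = [20; 3,9,1,4,1,9,3,40] (ℓ=8, even), read p_7/q_7
a_0=20:  p_0=20·1+0=20,  q_0=20·0+1=1
a_1=3:  p_1=3·20+1=61,  q_1=3·1+0=3
a_2=9:  p_2=9·61+20=569,  q_2=9·3+1=28
a_3=1:  p_3=1·569+61=630,  q_3=1·28+3=31
a_4=4:  p_4=4·630+569=3089,  q_4=4·31+28=152
a_5=1:  p_5=1·3089+630=3719,  q_5=1·152+31=183
a_6=9:  p_6=9·3719+3089=36560,  q_6=9·183+152=1799
a_7=3:  p_7=3·36560+3719=113399,  q_7=3·1799+183=5580
fundamental: x₁=113399, y₁=5580  (since 12859333201 − 413·31136400 = 1)
(113399+5580√413)^2 = 25718666401 + 1265532840√413

113399 5580
25718666401 1265532840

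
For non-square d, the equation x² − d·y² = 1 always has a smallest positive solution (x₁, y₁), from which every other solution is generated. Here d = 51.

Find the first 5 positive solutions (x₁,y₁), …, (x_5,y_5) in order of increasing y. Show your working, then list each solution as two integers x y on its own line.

50 7
4999 700
499850 69993
49980001 6998600
4997500250 699790007

[7; 7,14] for √51; ℓ=2 ⇒ convergent index 1
a_0=7:  p_0=7·1+0=7,  q_0=7·0+1=1
a_1=7:  p_1=7·7+1=50,  q_1=7·1+0=7
fundamental: x₁=50, y₁=7  (since 2500 − 51·49 = 1)
(x_2, y_2) = (50·50 + 51·7·7, 50·7 + 7·50) = (4999, 700)
(x_3, y_3) = (50·4999 + 51·7·700, 50·700 + 7·4999) = (499850, 69993)
(x_4, y_4) = (50·499850 + 51·7·69993, 50·69993 + 7·499850) = (49980001, 6998600)
(x_5, y_5) = (50·49980001 + 51·7·6998600, 50·6998600 + 7·49980001) = (4997500250, 699790007)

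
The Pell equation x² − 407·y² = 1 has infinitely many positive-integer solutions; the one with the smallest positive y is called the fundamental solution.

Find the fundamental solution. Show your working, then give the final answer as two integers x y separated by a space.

2663 132

√407 = [20; 5,1,2,1,5,40, …], period ℓ=6 (even) → k=5
step 0: (20, 1)  from 20·(1,0) + (0,1)
…
step 2: (121, 6)  from 1·(101,5) + (20,1)
step 3: (343, 17)  from 2·(121,6) + (101,5)
step 4: (464, 23)  from 1·(343,17) + (121,6)
step 5: (2663, 132)  from 5·(464,23) + (343,17)
→ (2663, 132).  Check: 2663²=7091569, 407·132²=7091568, difference 1.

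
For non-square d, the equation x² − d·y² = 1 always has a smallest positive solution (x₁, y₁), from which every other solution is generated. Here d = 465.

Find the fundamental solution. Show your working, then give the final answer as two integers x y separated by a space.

d=465: √d = [21; 1,1,3,2,2,2,3,1,1,42] (ℓ=10, even), read p_9/q_9
i=0: a=21 ⇒ p=21, q=1
…
i=3: a=3 ⇒ p=151, q=7
i=4: a=2 ⇒ p=345, q=16
…
i=8: a=1 ⇒ p=8949, q=415
i=9: a=1 ⇒ p=15871, q=736
→ (15871, 736).  Check: 15871²=251888641, 465·736²=251888640, difference 1.

15871 736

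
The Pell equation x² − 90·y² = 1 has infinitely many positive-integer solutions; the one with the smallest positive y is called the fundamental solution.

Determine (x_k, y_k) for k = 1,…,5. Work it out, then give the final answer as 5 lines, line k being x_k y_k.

19 2
721 76
27379 2886
1039681 109592
39480499 4161610

√90 = [9; 2,18, …], period ℓ=2 (even) → k=1
step 0: (9, 1)  from 9·(1,0) + (0,1)
step 1: (19, 2)  from 2·(9,1) + (1,0)
→ (19, 2).  Check: 19²=361, 90·2²=360, difference 1.
(x_2, y_2) = (19·19 + 90·2·2, 19·2 + 2·19) = (721, 76)
(x_3, y_3) = (19·721 + 90·2·76, 19·76 + 2·721) = (27379, 2886)
(x_4, y_4) = (19·27379 + 90·2·2886, 19·2886 + 2·27379) = (1039681, 109592)
(x_5, y_5) = (19·1039681 + 90·2·109592, 19·109592 + 2·1039681) = (39480499, 4161610)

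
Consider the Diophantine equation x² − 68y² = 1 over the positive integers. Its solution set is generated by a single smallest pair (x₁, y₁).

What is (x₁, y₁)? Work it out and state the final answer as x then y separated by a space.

33 4

[8; 4,16] for √68; ℓ=2 ⇒ convergent index 1
i=0: a=8 ⇒ p=8, q=1
i=1: a=4 ⇒ p=33, q=4
fundamental: x₁=33, y₁=4  (since 1089 − 68·16 = 1)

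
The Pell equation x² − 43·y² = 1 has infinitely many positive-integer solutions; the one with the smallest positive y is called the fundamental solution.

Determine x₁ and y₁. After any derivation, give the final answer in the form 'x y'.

d=43: √d = [6; 1,1,3,1,5,1,3,1,1,12] (ℓ=10, even), read p_9/q_9
a_0=6:  p_0=6·1+0=6,  q_0=6·0+1=1
…
a_6=1:  p_6=1·341+59=400,  q_6=1·52+9=61
…
a_8=1:  p_8=1·1541+400=1941,  q_8=1·235+61=296
a_9=1:  p_9=1·1941+1541=3482,  q_9=1·296+235=531
→ (3482, 531).  Check: 3482²=12124324, 43·531²=12124323, difference 1.

3482 531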